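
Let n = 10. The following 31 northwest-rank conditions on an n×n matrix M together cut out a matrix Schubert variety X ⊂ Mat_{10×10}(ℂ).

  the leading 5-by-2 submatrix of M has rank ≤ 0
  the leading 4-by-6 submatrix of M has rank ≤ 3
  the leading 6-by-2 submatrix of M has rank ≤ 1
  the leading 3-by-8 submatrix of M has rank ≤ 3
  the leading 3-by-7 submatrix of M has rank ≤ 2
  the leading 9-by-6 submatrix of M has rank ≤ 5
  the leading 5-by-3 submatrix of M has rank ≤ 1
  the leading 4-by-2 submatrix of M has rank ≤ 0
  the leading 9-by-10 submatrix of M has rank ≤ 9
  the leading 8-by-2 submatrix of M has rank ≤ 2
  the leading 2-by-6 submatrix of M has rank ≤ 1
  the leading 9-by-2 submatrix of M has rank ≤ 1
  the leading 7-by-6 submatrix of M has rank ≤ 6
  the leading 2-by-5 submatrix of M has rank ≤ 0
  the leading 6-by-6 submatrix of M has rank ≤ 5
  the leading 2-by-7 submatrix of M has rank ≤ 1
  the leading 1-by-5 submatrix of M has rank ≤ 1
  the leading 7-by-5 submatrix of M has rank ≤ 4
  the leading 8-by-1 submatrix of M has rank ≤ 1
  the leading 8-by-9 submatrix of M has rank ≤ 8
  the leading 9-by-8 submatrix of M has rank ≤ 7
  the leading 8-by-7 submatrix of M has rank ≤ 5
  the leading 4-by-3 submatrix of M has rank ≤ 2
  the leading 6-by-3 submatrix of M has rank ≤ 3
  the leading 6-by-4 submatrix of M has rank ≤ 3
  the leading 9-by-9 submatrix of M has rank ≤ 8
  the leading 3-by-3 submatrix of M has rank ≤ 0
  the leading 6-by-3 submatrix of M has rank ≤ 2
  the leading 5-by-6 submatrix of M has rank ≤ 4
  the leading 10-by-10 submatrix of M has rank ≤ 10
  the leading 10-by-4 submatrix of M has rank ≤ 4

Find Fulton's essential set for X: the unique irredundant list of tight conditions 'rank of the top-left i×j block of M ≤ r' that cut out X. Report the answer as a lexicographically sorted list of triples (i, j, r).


Computing R[i][j] = min implied NW-rank bound (n=10, 31 conditions):

  R[1]: 0 0 0 0 0 1 1 1 1 1
  R[2]: 0 0 0 0 0 1 1 2 2 2
  R[3]: 0 0 0 1 1 2 2 3 3 3
  R[4]: 0 0 1 2 2 3 3 4 4 4
  R[5]: 0 0 1 2 3 4 4 5 5 5
  R[6]: 1 1 2 3 4 5 5 6 6 6
  R[7]: 1 1 2 3 4 5 5 6 7 7
  R[8]: 1 1 2 3 4 5 5 6 7 8
  R[9]: 1 1 2 3 4 5 6 7 8 9
  R[10]: 1 2 3 4 5 6 7 8 9 10

the unique w with this rank table is (6, 8, 4, 3, 5, 1, 9, 10, 7, 2).

D(w) has 23 cells with 6 SE-corners; essential set:

[(2, 5, 0), (2, 7, 1), (3, 3, 0), (5, 2, 0), (8, 7, 5), (9, 2, 1)]


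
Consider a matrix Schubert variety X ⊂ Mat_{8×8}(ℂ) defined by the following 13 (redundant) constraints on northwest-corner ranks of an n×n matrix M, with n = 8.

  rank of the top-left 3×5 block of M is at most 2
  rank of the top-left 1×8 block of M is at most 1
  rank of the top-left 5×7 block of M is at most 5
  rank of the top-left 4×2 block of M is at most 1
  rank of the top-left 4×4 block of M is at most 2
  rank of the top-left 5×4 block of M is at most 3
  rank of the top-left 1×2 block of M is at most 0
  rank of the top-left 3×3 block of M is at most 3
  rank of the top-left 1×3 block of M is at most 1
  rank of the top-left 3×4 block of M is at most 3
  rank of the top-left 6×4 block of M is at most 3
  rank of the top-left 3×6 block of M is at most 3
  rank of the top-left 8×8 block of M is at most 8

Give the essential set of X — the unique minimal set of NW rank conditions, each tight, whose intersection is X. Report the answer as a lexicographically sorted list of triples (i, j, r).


Propagating the 13 rank bounds to every northwest block:

  i=1: 0, 0, 1, 1, 1, 1, 1, 1
  i=2: 1, 1, 2, 2, 2, 2, 2, 2
  i=3: 1, 1, 2, 2, 2, 3, 3, 3
  i=4: 1, 1, 2, 2, 3, 4, 4, 4
  i=5: 1, 2, 3, 3, 4, 5, 5, 5
  i=6: 1, 2, 3, 3, 4, 5, 6, 6
  i=7: 1, 2, 3, 4, 5, 6, 7, 7
  i=8: 1, 2, 3, 4, 5, 6, 7, 8

hence w(1..8) = (3, 1, 6, 5, 2, 7, 4, 8).

ℓ(w)=8; the 5 essential cells (i,j,r):

[(1, 2, 0), (3, 5, 2), (4, 2, 1), (4, 4, 2), (6, 4, 3)]


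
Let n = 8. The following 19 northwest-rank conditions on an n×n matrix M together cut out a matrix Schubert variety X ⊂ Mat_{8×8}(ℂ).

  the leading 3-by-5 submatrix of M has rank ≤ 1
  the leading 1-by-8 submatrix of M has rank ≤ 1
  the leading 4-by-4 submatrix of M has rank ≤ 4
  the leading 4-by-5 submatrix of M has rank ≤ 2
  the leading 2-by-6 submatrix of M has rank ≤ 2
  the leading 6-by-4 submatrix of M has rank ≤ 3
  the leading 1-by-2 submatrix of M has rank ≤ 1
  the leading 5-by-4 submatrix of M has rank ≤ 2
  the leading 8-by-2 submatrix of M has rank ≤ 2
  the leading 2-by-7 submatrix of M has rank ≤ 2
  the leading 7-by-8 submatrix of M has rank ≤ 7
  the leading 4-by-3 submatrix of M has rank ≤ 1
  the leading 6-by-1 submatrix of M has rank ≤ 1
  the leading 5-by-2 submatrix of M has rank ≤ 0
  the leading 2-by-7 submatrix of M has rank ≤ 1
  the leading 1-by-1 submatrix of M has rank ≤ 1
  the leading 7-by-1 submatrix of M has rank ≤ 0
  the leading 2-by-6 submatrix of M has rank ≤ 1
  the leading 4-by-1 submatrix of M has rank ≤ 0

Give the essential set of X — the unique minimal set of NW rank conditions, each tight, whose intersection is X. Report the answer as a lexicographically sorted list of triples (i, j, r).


Reconstructing r_w from the 19 given conditions:

  R[1]: 0, 0, 1, 1, 1, 1, 1, 1
  R[2]: 0, 0, 1, 1, 1, 1, 1, 2
  R[3]: 0, 0, 1, 1, 1, 2, 2, 3
  R[4]: 0, 0, 1, 2, 2, 3, 3, 4
  R[5]: 0, 0, 1, 2, 3, 4, 4, 5
  R[6]: 0, 1, 2, 3, 4, 5, 5, 6
  R[7]: 0, 1, 2, 3, 4, 5, 6, 7
  R[8]: 1, 2, 3, 4, 5, 6, 7, 8

second differences of R give the permutation w = (3, 8, 6, 4, 5, 2, 7, 1).

4 SE-corners of the 18-cell Rothe diagram give Ess(w):

[(2, 7, 1), (3, 5, 1), (5, 2, 0), (7, 1, 0)]


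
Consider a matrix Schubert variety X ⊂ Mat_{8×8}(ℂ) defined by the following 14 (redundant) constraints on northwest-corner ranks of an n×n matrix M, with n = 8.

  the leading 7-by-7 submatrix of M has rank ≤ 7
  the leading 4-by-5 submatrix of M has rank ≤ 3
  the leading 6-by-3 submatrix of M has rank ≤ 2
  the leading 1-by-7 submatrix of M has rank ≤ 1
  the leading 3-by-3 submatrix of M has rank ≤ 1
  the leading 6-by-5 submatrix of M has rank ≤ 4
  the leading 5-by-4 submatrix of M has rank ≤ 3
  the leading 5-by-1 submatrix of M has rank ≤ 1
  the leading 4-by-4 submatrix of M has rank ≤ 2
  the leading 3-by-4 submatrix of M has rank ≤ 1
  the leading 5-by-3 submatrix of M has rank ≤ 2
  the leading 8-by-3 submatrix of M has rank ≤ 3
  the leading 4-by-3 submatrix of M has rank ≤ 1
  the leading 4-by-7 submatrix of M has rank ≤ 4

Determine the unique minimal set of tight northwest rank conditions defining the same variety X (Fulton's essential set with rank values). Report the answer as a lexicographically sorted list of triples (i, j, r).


Propagating the 14 rank bounds to every northwest block:

  1, 1, 1, 1, 1, 1, 1, 1
  1, 1, 1, 1, 2, 2, 2, 2
  1, 1, 1, 1, 2, 3, 3, 3
  1, 1, 1, 2, 3, 4, 4, 4
  1, 2, 2, 3, 4, 5, 5, 5
  1, 2, 2, 3, 4, 5, 6, 6
  1, 2, 3, 4, 5, 6, 7, 7
  1, 2, 3, 4, 5, 6, 7, 8

giving w = (1, 5, 6, 4, 2, 7, 3, 8) via Δ²R.

Rothe diagram D(w) (9 cells), 3 SE-corners (essential conditions):

[(3, 4, 1), (4, 3, 1), (6, 3, 2)]


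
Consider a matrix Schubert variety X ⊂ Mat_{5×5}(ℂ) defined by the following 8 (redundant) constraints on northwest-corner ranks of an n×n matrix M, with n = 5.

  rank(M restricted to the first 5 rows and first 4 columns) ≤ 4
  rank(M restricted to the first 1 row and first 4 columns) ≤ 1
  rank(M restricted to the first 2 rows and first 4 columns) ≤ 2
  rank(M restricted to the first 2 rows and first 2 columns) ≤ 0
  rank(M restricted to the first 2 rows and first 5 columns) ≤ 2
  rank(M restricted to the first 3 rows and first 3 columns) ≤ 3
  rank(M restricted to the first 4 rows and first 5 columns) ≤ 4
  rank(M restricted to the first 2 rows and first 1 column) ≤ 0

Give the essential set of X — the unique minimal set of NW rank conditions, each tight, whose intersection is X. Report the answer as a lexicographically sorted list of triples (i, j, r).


Rank table r_w(5×5) implied by the 8 constraints:

  i=1: 0  0  1  1  1
  i=2: 0  0  1  2  2
  i=3: 1  1  2  3  3
  i=4: 1  2  3  4  4
  i=5: 1  2  3  4  5

giving w = (3, 4, 1, 2, 5) via Δ²R.

1 SE-corner of the 4-cell Rothe diagram gives Ess(w):

[(2, 2, 0)]


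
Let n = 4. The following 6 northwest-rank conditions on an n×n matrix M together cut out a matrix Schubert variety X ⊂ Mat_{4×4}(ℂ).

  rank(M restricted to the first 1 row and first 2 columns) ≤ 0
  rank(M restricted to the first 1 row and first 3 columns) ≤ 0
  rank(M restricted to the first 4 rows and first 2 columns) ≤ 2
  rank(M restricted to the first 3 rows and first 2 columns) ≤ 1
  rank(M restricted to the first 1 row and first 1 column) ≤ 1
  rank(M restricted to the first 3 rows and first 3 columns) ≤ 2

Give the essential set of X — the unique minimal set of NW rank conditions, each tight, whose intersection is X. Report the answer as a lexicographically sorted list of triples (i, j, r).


Rank table r_w(4×4) implied by the 6 constraints:

  R[1]: 0  0  0  1
  R[2]: 1  1  1  2
  R[3]: 1  1  2  3
  R[4]: 1  2  3  4

so w = (4, 1, 3, 2).

|D(w)|=4, |Ess(w)|=2:

[(1, 3, 0), (3, 2, 1)]


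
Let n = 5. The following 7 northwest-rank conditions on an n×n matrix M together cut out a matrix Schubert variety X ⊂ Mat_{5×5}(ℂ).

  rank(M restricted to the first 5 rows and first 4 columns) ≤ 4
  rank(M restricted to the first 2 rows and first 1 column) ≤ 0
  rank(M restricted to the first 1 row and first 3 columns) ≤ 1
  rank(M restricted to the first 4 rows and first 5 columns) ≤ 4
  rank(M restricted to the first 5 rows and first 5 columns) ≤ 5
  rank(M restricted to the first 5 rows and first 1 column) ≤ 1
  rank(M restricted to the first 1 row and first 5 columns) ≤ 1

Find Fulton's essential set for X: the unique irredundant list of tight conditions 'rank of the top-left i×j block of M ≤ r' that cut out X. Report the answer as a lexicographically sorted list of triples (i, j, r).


Computing R[i][j] = min implied NW-rank bound (n=5, 7 conditions):

  0, 1, 1, 1, 1
  0, 1, 2, 2, 2
  1, 2, 3, 3, 3
  1, 2, 3, 4, 4
  1, 2, 3, 4, 5

so w = (2, 3, 1, 4, 5).

|D(w)|=2, |Ess(w)|=1:

[(2, 1, 0)]


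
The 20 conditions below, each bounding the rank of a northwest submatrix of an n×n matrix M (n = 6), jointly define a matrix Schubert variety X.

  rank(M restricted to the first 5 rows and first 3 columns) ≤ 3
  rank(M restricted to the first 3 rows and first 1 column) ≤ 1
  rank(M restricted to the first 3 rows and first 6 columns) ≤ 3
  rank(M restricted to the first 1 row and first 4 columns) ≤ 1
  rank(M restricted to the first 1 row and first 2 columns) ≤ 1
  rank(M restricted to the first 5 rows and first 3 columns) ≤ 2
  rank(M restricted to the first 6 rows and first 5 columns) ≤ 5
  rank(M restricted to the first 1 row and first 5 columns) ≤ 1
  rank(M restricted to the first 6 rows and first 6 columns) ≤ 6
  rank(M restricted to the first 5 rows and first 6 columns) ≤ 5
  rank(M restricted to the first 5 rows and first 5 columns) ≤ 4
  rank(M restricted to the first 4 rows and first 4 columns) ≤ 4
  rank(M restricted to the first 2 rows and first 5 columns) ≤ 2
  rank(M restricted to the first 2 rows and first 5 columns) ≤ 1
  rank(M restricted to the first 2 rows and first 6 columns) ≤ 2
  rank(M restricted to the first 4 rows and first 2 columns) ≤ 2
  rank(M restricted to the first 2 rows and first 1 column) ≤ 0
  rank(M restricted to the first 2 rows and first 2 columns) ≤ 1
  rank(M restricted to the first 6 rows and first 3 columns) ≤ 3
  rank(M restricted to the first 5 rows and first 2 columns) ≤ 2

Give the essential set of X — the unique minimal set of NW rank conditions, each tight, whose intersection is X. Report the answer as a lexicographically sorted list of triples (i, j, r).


Recovering R(i,j) via the rank-extension bound from the 20 conditions:

  i=1: 0  1  1  1  1  1
  i=2: 0  1  1  1  1  2
  i=3: 1  2  2  2  2  3
  i=4: 1  2  2  3  3  4
  i=5: 1  2  2  3  4  5
  i=6: 1  2  3  4  5  6

reading off 1-entries of Δ²R: w = (2, 6, 1, 4, 5, 3).

3 SE-corners of the 7-cell Rothe diagram give Ess(w):

[(2, 1, 0), (2, 5, 1), (5, 3, 2)]


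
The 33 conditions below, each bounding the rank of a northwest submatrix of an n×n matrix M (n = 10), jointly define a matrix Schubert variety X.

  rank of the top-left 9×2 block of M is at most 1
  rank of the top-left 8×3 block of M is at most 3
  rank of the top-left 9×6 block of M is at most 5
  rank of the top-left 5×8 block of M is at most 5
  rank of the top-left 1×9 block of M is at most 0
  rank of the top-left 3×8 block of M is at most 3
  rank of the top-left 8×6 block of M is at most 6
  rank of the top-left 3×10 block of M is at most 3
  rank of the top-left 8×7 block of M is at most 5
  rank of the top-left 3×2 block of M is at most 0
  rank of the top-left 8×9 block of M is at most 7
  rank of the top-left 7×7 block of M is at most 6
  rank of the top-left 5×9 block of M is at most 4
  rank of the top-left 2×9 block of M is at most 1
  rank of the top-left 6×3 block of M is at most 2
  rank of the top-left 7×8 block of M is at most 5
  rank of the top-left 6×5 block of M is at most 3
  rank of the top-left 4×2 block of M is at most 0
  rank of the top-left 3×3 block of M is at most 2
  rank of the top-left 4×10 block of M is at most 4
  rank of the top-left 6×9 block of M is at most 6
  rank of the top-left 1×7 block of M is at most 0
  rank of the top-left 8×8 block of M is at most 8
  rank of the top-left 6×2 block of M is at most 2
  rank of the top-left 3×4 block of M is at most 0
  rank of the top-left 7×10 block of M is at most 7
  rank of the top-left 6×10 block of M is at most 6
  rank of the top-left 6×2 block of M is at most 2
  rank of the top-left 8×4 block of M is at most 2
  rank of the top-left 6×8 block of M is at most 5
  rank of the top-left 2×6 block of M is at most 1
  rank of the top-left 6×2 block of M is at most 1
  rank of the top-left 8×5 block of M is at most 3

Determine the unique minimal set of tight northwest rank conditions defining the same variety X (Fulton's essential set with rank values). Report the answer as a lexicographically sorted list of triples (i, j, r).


Rank table r_w(10×10) implied by the 33 constraints:

  row 1: 0 0 0 0 0 0 0 0 0 1
  row 2: 0 0 0 0 1 1 1 1 1 2
  row 3: 0 0 0 0 1 2 2 2 2 3
  row 4: 0 0 1 1 2 3 3 3 3 4
  row 5: 1 1 2 2 3 4 4 4 4 5
  row 6: 1 1 2 2 3 4 5 5 5 6
  row 7: 1 1 2 2 3 4 5 5 6 7
  row 8: 1 1 2 2 3 4 5 6 7 8
  row 9: 1 1 2 3 4 5 6 7 8 9
  row 10: 1 2 3 4 5 6 7 8 9 10

reading off 1-entries of Δ²R: w = (10, 5, 6, 3, 1, 7, 9, 8, 4, 2).

ℓ(w)=27; the 6 essential cells (i,j,r):

[(1, 9, 0), (3, 4, 0), (4, 2, 0), (7, 8, 5), (8, 4, 2), (9, 2, 1)]


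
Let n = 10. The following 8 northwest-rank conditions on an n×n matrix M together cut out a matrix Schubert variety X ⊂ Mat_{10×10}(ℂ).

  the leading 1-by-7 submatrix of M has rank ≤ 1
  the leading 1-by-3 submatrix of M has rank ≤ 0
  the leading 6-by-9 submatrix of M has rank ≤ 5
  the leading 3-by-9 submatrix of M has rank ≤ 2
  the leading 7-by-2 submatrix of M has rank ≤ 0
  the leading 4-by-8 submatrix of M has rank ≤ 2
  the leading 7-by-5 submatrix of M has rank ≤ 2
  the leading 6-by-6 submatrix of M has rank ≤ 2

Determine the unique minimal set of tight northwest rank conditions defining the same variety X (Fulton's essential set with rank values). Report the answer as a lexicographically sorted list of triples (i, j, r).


Recovering R(i,j) via the rank-extension bound from the 8 conditions:

  0  0  0  1  1  1  1  1  1  1
  0  0  1  2  2  2  2  2  2  2
  0  0  1  2  2  2  2  2  2  3
  0  0  1  2  2  2  2  2  3  4
  0  0  1  2  2  2  3  3  4  5
  0  0  1  2  2  2  3  4  5  6
  0  0  1  2  2  3  4  5  6  7
  1  1  2  3  3  4  5  6  7  8
  1  2  3  4  4  5  6  7  8  9
  1  2  3  4  5  6  7  8  9  10

reading off 1-entries of Δ²R: w = (4, 3, 10, 9, 7, 8, 6, 1, 2, 5).

6 SE-corners of the 29-cell Rothe diagram give Ess(w):

[(1, 3, 0), (3, 9, 2), (4, 8, 2), (6, 6, 2), (7, 2, 0), (7, 5, 2)]


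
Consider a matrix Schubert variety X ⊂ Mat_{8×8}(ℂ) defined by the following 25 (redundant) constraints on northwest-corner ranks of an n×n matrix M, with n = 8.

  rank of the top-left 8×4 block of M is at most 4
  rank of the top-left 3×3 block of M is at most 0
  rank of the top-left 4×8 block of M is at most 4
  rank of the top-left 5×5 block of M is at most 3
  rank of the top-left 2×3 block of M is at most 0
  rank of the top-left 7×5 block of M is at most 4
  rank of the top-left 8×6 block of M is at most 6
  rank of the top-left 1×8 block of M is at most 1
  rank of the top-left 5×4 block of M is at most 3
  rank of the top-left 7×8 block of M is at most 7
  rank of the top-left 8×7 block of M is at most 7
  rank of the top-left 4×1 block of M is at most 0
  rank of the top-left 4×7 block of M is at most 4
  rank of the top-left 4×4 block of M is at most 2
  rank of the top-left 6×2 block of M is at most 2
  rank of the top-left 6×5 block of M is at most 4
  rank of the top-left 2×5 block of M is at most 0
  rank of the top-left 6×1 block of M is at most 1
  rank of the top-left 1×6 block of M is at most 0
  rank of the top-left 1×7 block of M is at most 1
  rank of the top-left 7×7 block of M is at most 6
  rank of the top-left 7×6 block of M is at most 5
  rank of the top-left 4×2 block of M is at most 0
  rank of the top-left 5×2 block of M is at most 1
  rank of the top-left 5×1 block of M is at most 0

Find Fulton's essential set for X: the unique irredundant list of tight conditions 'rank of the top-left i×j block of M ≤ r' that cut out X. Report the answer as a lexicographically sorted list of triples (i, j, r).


Recovering R(i,j) via the rank-extension bound from the 25 conditions:

  0 | 0 | 0 | 0 | 0 | 0 | 1 | 1
  0 | 0 | 0 | 0 | 0 | 1 | 2 | 2
  0 | 0 | 0 | 1 | 1 | 2 | 3 | 3
  0 | 0 | 1 | 2 | 2 | 3 | 4 | 4
  0 | 1 | 2 | 3 | 3 | 4 | 5 | 5
  1 | 2 | 3 | 4 | 4 | 5 | 6 | 6
  1 | 2 | 3 | 4 | 4 | 5 | 6 | 7
  1 | 2 | 3 | 4 | 5 | 6 | 7 | 8

reading off 1-entries of Δ²R: w = (7, 6, 4, 3, 2, 1, 8, 5).

Rothe diagram D(w) (18 cells), 6 SE-corners (essential conditions):

[(1, 6, 0), (2, 5, 0), (3, 3, 0), (4, 2, 0), (5, 1, 0), (7, 5, 4)]


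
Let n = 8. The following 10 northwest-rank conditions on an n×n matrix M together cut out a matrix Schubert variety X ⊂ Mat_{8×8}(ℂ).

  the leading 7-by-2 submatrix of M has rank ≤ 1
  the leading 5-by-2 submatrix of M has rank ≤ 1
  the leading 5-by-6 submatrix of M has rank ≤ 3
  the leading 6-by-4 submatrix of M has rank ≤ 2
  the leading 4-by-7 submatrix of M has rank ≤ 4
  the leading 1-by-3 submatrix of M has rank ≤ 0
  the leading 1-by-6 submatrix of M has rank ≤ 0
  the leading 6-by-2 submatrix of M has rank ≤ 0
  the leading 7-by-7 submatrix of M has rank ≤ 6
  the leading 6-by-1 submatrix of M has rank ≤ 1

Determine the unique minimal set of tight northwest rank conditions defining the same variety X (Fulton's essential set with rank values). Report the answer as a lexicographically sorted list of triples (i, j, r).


Recovering R(i,j) via the rank-extension bound from the 10 conditions:

  R[1]: 0 | 0 | 0 | 0 | 0 | 0 | 1 | 1
  R[2]: 0 | 0 | 1 | 1 | 1 | 1 | 2 | 2
  R[3]: 0 | 0 | 1 | 2 | 2 | 2 | 3 | 3
  R[4]: 0 | 0 | 1 | 2 | 3 | 3 | 4 | 4
  R[5]: 0 | 0 | 1 | 2 | 3 | 3 | 4 | 5
  R[6]: 0 | 0 | 1 | 2 | 3 | 4 | 5 | 6
  R[7]: 1 | 1 | 2 | 3 | 4 | 5 | 6 | 7
  R[8]: 1 | 2 | 3 | 4 | 5 | 6 | 7 | 8

the unique w with this rank table is (7, 3, 4, 5, 8, 6, 1, 2).

ℓ(w)=17; the 3 essential cells (i,j,r):

[(1, 6, 0), (5, 6, 3), (6, 2, 0)]


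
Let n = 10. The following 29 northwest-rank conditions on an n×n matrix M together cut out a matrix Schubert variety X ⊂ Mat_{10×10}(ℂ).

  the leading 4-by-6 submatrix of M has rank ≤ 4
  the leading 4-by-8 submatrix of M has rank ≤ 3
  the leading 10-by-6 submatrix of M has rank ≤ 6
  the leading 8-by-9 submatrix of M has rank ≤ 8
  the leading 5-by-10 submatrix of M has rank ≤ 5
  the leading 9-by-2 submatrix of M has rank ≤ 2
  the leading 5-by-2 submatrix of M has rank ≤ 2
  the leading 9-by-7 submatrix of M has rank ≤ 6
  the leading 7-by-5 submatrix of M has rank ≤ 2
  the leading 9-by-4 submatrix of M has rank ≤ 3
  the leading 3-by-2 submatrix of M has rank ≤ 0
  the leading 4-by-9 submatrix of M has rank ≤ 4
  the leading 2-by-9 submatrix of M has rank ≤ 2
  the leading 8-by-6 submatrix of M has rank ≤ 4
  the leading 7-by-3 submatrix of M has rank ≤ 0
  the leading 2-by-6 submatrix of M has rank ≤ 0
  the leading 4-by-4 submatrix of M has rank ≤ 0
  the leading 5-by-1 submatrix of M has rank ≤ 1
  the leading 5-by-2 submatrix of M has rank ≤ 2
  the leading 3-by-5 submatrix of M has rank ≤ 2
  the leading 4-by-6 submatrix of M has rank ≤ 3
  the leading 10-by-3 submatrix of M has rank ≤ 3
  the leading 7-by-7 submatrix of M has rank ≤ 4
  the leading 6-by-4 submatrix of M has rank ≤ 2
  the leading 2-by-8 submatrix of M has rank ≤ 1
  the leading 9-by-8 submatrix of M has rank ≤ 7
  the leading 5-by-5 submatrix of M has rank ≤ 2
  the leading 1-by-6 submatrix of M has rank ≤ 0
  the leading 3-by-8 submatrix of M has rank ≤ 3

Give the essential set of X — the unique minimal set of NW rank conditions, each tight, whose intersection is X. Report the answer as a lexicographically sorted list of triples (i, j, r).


Reconstructing r_w from the 29 given conditions:

  row 1: 0, 0, 0, 0, 0, 0, 1, 1, 1, 1
  row 2: 0, 0, 0, 0, 0, 0, 1, 1, 2, 2
  row 3: 0, 0, 0, 0, 1, 1, 2, 2, 3, 3
  row 4: 0, 0, 0, 0, 1, 2, 3, 3, 4, 4
  row 5: 0, 0, 0, 1, 2, 3, 4, 4, 5, 5
  row 6: 0, 0, 0, 1, 2, 3, 4, 5, 6, 6
  row 7: 0, 0, 0, 1, 2, 3, 4, 5, 6, 7
  row 8: 1, 1, 1, 2, 3, 4, 5, 6, 7, 8
  row 9: 1, 2, 2, 3, 4, 5, 6, 7, 8, 9
  row 10: 1, 2, 3, 4, 5, 6, 7, 8, 9, 10

the unique w with this rank table is (7, 9, 5, 6, 4, 8, 10, 1, 2, 3).

ℓ(w)=30; the 4 essential cells (i,j,r):

[(2, 6, 0), (2, 8, 1), (4, 4, 0), (7, 3, 0)]


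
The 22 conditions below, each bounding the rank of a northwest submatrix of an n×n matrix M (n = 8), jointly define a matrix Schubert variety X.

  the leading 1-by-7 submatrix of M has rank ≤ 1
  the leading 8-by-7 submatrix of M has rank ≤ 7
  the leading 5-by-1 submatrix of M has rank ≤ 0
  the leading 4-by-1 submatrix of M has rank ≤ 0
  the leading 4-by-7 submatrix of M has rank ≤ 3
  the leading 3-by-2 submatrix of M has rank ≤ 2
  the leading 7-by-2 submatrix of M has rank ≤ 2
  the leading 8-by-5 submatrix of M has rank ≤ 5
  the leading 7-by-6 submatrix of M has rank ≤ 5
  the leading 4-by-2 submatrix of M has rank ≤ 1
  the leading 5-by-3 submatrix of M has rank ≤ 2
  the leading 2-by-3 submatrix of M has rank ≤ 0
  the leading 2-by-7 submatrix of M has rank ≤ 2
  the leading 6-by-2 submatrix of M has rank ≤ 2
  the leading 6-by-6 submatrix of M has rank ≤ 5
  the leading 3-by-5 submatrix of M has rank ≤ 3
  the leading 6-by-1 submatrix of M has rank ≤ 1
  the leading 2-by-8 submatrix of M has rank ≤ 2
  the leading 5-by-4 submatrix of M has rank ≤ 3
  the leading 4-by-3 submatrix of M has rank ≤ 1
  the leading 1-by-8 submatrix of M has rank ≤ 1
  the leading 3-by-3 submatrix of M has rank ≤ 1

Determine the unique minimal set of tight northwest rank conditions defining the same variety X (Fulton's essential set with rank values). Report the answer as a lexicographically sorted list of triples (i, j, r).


Rank table r_w(8×8) implied by the 22 constraints:

  i=1: 0, 0, 0, 1, 1, 1, 1, 1
  i=2: 0, 0, 0, 1, 2, 2, 2, 2
  i=3: 0, 1, 1, 2, 3, 3, 3, 3
  i=4: 0, 1, 1, 2, 3, 3, 3, 4
  i=5: 0, 1, 2, 3, 4, 4, 4, 5
  i=6: 1, 2, 3, 4, 5, 5, 5, 6
  i=7: 1, 2, 3, 4, 5, 5, 6, 7
  i=8: 1, 2, 3, 4, 5, 6, 7, 8

so w = (4, 5, 2, 8, 3, 1, 7, 6).

|D(w)|=13, |Ess(w)|=5:

[(2, 3, 0), (4, 3, 1), (4, 7, 3), (5, 1, 0), (7, 6, 5)]


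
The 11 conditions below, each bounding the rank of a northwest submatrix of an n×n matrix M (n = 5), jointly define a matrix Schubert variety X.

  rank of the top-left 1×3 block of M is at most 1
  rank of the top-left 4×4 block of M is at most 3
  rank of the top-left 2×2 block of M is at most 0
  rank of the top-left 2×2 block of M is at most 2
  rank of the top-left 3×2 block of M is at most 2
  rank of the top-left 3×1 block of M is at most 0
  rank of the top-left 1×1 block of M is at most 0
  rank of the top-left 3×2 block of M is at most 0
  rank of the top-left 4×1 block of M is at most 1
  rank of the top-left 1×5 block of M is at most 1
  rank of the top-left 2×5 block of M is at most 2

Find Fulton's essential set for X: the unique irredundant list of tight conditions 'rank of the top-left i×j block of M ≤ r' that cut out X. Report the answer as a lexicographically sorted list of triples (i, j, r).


Rank table r_w(5×5) implied by the 11 constraints:

  R[1]: 0 | 0 | 1 | 1 | 1
  R[2]: 0 | 0 | 1 | 2 | 2
  R[3]: 0 | 0 | 1 | 2 | 3
  R[4]: 1 | 1 | 2 | 3 | 4
  R[5]: 1 | 2 | 3 | 4 | 5

so w = (3, 4, 5, 1, 2).

ℓ(w)=6; the 1 essential cell (i,j,r):

[(3, 2, 0)]


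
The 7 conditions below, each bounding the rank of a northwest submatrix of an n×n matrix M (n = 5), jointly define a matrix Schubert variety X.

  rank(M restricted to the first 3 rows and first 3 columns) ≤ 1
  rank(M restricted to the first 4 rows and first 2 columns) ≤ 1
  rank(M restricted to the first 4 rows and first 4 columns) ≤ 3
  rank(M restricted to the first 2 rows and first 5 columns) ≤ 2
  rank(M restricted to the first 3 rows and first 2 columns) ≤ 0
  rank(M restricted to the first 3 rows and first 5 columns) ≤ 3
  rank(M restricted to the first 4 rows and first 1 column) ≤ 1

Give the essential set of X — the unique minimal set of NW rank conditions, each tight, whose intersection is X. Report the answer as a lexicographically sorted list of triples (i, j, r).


The tightest implied rank at each (i,j), from the 7 conditions:

  R[1]: 0, 0, 1, 1, 1
  R[2]: 0, 0, 1, 2, 2
  R[3]: 0, 0, 1, 2, 3
  R[4]: 1, 1, 2, 3, 4
  R[5]: 1, 2, 3, 4, 5

hence w(1..5) = (3, 4, 5, 1, 2).

Fulton essential set (1 of the 6 Rothe cells):

[(3, 2, 0)]


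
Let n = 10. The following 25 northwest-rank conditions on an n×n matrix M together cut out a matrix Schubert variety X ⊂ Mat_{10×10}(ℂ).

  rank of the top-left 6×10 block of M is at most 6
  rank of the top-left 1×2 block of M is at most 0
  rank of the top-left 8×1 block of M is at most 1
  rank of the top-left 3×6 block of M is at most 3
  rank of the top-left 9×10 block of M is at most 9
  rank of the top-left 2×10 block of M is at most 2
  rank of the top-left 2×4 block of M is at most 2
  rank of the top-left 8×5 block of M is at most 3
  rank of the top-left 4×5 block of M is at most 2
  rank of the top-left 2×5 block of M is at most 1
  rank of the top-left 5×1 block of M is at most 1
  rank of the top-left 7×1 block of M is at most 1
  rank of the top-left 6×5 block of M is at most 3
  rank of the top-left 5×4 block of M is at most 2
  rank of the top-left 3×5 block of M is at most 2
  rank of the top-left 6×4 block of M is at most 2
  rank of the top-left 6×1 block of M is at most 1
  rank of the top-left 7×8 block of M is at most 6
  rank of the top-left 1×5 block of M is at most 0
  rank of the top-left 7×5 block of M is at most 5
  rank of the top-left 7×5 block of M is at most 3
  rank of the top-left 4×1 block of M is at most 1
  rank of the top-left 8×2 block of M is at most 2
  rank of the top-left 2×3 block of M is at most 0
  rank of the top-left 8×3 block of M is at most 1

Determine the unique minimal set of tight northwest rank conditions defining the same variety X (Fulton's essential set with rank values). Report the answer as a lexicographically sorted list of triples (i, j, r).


Recovering R(i,j) via the rank-extension bound from the 25 conditions:

  i=1: 0, 0, 0, 0, 0, 1, 1, 1, 1, 1
  i=2: 0, 0, 0, 1, 1, 2, 2, 2, 2, 2
  i=3: 1, 1, 1, 2, 2, 3, 3, 3, 3, 3
  i=4: 1, 1, 1, 2, 2, 3, 4, 4, 4, 4
  i=5: 1, 1, 1, 2, 3, 4, 5, 5, 5, 5
  i=6: 1, 1, 1, 2, 3, 4, 5, 6, 6, 6
  i=7: 1, 1, 1, 2, 3, 4, 5, 6, 7, 7
  i=8: 1, 1, 1, 2, 3, 4, 5, 6, 7, 8
  i=9: 1, 2, 2, 3, 4, 5, 6, 7, 8, 9
  i=10: 1, 2, 3, 4, 5, 6, 7, 8, 9, 10

second differences of R give the permutation w = (6, 4, 1, 7, 5, 8, 9, 10, 2, 3).

ℓ(w)=19; the 4 essential cells (i,j,r):

[(1, 5, 0), (2, 3, 0), (4, 5, 2), (8, 3, 1)]


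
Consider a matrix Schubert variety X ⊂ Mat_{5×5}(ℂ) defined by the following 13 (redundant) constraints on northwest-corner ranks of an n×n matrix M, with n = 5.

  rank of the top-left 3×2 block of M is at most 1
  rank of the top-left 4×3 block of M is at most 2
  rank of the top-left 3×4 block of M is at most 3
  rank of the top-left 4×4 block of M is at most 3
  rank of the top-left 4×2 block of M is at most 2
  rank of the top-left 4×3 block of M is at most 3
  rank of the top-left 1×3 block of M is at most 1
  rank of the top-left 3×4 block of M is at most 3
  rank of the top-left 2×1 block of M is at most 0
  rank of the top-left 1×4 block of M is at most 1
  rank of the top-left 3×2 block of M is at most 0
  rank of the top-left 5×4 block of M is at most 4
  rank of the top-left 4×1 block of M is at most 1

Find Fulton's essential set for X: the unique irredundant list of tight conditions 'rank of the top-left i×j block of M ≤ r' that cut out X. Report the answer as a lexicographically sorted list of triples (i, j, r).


The tightest implied rank at each (i,j), from the 13 conditions:

  i=1: 0  0  1  1  1
  i=2: 0  0  1  2  2
  i=3: 0  0  1  2  3
  i=4: 1  1  2  3  4
  i=5: 1  2  3  4  5

giving w = (3, 4, 5, 1, 2) via Δ²R.

Fulton essential set (1 of the 6 Rothe cells):

[(3, 2, 0)]


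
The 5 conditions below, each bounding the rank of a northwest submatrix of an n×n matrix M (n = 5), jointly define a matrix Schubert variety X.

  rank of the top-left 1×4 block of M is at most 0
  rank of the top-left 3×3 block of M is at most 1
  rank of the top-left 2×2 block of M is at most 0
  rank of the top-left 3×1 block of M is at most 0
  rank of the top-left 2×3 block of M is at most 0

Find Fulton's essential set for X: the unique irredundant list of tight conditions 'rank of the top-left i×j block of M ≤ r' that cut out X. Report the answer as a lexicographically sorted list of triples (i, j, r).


Rank table r_w(5×5) implied by the 5 constraints:

  i=1: 0, 0, 0, 0, 1
  i=2: 0, 0, 0, 1, 2
  i=3: 0, 1, 1, 2, 3
  i=4: 1, 2, 2, 3, 4
  i=5: 1, 2, 3, 4, 5

reading off 1-entries of Δ²R: w = (5, 4, 2, 1, 3).

Rothe diagram D(w) (8 cells), 3 SE-corners (essential conditions):

[(1, 4, 0), (2, 3, 0), (3, 1, 0)]


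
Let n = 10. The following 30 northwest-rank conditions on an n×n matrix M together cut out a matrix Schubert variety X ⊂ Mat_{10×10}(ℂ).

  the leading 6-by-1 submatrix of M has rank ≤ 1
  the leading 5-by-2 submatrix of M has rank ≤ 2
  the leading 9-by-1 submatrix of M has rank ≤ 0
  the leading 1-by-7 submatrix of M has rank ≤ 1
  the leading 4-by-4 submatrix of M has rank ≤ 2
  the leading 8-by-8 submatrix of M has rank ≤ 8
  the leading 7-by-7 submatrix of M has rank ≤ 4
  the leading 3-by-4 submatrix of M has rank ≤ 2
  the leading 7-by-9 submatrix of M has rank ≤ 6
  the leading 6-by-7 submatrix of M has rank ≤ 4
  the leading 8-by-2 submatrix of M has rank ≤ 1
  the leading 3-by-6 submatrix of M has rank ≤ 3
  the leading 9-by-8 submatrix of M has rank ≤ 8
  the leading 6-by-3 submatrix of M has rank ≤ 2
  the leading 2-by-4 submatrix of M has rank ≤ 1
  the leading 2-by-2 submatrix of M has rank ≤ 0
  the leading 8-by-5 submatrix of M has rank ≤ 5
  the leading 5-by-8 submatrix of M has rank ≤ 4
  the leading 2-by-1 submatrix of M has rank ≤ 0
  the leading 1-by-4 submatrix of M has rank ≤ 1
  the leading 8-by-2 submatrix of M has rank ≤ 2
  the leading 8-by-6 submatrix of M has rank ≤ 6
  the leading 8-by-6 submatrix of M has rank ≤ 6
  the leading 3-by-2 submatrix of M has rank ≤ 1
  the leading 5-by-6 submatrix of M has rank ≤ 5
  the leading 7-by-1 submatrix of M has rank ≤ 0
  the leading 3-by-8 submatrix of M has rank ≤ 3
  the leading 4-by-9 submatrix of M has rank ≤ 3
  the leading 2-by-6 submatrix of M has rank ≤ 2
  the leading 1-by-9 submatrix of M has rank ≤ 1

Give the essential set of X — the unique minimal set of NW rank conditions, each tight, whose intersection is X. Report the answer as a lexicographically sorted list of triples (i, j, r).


The tightest implied rank at each (i,j), from the 30 conditions:

  0 | 0 | 1 | 1 | 1 | 1 | 1 | 1 | 1 | 1
  0 | 0 | 1 | 1 | 2 | 2 | 2 | 2 | 2 | 2
  0 | 1 | 2 | 2 | 3 | 3 | 3 | 3 | 3 | 3
  0 | 1 | 2 | 2 | 3 | 3 | 3 | 3 | 3 | 4
  0 | 1 | 2 | 3 | 4 | 4 | 4 | 4 | 4 | 5
  0 | 1 | 2 | 3 | 4 | 4 | 4 | 5 | 5 | 6
  0 | 1 | 2 | 3 | 4 | 4 | 4 | 5 | 6 | 7
  0 | 1 | 2 | 3 | 4 | 5 | 5 | 6 | 7 | 8
  0 | 1 | 2 | 3 | 4 | 5 | 6 | 7 | 8 | 9
  1 | 2 | 3 | 4 | 5 | 6 | 7 | 8 | 9 | 10

second differences of R give the permutation w = (3, 5, 2, 10, 4, 8, 9, 6, 7, 1).

|D(w)|=21, |Ess(w)|=6:

[(2, 2, 0), (2, 4, 1), (4, 4, 2), (4, 9, 3), (7, 7, 4), (9, 1, 0)]


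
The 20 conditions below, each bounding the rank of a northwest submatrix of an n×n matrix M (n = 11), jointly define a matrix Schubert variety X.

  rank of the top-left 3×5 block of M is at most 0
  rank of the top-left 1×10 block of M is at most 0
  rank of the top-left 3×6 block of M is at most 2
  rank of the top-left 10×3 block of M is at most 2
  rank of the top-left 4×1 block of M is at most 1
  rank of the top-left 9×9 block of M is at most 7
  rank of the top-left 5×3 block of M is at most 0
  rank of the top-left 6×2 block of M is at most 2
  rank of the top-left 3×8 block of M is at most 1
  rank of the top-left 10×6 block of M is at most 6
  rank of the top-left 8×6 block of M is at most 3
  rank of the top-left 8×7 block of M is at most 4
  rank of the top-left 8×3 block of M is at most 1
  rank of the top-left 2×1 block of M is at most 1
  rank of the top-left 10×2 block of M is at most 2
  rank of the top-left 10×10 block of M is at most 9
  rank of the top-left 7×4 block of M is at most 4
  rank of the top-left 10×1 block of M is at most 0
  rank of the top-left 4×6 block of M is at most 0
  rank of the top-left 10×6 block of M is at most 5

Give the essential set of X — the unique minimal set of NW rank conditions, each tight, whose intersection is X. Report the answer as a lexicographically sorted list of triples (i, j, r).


Computing R[i][j] = min implied NW-rank bound (n=11, 20 conditions):

  0 0 0 0 0 0 0 0 0 0 1
  0 0 0 0 0 0 1 1 1 1 2
  0 0 0 0 0 0 1 1 2 2 3
  0 0 0 0 0 0 1 2 3 3 4
  0 0 0 1 1 1 2 3 4 4 5
  0 1 1 2 2 2 3 4 5 5 6
  0 1 1 2 3 3 4 5 6 6 7
  0 1 1 2 3 3 4 5 6 7 8
  0 1 2 3 4 4 5 6 7 8 9
  0 1 2 3 4 5 6 7 8 9 10
  1 2 3 4 5 6 7 8 9 10 11

the unique w with this rank table is (11, 7, 9, 8, 4, 2, 5, 10, 3, 6, 1).

Rothe diagram D(w) (40 cells), 7 SE-corners (essential conditions):

[(1, 10, 0), (3, 8, 1), (4, 6, 0), (5, 3, 0), (8, 3, 1), (8, 6, 3), (10, 1, 0)]


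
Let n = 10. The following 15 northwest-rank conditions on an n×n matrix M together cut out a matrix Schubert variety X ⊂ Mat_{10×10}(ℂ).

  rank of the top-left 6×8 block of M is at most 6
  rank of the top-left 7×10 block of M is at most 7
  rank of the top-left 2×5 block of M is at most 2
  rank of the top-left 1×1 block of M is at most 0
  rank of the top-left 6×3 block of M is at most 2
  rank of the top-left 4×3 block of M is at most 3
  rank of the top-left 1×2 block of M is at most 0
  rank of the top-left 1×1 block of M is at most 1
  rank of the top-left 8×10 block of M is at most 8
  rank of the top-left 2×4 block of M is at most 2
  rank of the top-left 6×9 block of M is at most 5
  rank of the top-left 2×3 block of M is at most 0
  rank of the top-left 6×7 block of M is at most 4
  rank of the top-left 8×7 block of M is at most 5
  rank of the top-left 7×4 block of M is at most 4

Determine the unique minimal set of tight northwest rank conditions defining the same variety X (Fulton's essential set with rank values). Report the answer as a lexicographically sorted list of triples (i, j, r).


Propagating the 15 rank bounds to every northwest block:

  0 | 0 | 0 | 1 | 1 | 1 | 1 | 1 | 1 | 1
  0 | 0 | 0 | 1 | 2 | 2 | 2 | 2 | 2 | 2
  1 | 1 | 1 | 2 | 3 | 3 | 3 | 3 | 3 | 3
  1 | 2 | 2 | 3 | 4 | 4 | 4 | 4 | 4 | 4
  1 | 2 | 2 | 3 | 4 | 4 | 4 | 5 | 5 | 5
  1 | 2 | 2 | 3 | 4 | 4 | 4 | 5 | 5 | 6
  1 | 2 | 3 | 4 | 5 | 5 | 5 | 6 | 6 | 7
  1 | 2 | 3 | 4 | 5 | 5 | 5 | 6 | 7 | 8
  1 | 2 | 3 | 4 | 5 | 6 | 6 | 7 | 8 | 9
  1 | 2 | 3 | 4 | 5 | 6 | 7 | 8 | 9 | 10

the unique w with this rank table is (4, 5, 1, 2, 8, 10, 3, 9, 6, 7).

Fulton essential set (5 of the 15 Rothe cells):

[(2, 3, 0), (6, 3, 2), (6, 7, 4), (6, 9, 5), (8, 7, 5)]


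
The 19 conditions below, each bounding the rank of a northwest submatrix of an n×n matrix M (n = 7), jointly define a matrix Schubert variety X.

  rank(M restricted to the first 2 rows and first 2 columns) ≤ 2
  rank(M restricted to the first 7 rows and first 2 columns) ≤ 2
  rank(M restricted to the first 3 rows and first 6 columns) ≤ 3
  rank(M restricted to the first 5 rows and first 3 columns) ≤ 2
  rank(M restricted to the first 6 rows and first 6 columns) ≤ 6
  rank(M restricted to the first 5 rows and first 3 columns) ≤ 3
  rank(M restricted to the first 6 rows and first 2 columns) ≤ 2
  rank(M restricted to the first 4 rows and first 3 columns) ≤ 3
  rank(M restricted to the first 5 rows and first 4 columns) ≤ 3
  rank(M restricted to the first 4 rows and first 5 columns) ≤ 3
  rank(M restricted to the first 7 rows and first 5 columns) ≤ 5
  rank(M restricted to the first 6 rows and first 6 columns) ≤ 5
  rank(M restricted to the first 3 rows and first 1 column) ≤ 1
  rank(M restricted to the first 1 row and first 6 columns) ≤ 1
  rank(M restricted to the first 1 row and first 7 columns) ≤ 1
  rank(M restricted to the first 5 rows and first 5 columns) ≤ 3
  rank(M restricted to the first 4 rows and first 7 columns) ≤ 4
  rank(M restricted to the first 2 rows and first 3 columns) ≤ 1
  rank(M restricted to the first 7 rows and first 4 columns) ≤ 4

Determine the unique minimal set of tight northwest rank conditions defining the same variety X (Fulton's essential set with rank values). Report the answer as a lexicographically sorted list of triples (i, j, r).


Recovering R(i,j) via the rank-extension bound from the 19 conditions:

  row 1: 1 | 1 | 1 | 1 | 1 | 1 | 1
  row 2: 1 | 1 | 1 | 2 | 2 | 2 | 2
  row 3: 1 | 2 | 2 | 3 | 3 | 3 | 3
  row 4: 1 | 2 | 2 | 3 | 3 | 4 | 4
  row 5: 1 | 2 | 2 | 3 | 3 | 4 | 5
  row 6: 1 | 2 | 3 | 4 | 4 | 5 | 6
  row 7: 1 | 2 | 3 | 4 | 5 | 6 | 7

so w = (1, 4, 2, 6, 7, 3, 5).

ℓ(w)=6; the 3 essential cells (i,j,r):

[(2, 3, 1), (5, 3, 2), (5, 5, 3)]


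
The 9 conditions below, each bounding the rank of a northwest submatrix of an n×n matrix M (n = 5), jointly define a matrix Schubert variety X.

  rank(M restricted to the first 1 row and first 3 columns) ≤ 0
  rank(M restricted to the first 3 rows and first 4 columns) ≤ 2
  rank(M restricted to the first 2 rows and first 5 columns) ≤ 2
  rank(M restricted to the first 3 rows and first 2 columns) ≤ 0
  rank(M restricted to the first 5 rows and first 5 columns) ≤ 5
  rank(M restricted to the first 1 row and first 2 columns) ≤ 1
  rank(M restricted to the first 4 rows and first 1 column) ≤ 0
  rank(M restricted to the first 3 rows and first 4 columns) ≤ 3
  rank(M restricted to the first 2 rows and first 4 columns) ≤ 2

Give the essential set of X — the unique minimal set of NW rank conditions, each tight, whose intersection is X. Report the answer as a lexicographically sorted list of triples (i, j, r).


Reconstructing r_w from the 9 given conditions:

  R[1]: 0 0 0 1 1
  R[2]: 0 0 1 2 2
  R[3]: 0 0 1 2 3
  R[4]: 0 1 2 3 4
  R[5]: 1 2 3 4 5

second differences of R give the permutation w = (4, 3, 5, 2, 1).

Rothe diagram D(w) (8 cells), 3 SE-corners (essential conditions):

[(1, 3, 0), (3, 2, 0), (4, 1, 0)]
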